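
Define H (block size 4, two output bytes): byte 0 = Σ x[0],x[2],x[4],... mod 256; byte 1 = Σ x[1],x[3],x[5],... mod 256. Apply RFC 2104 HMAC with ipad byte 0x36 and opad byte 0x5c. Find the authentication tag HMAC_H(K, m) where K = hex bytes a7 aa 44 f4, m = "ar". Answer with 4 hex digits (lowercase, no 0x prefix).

776e

Key hex bytes a7 aa 44 f4 is exactly B = 4 bytes: K' = a7 aa 44 f4.
K' ⊕ ipad = 91 9c 72 c2.  K' ⊕ opad = fb f6 18 a8.
Inner input = (K'⊕ipad) ∥ m = 91 9c 72 c2 ∥ 61 72.
Inner hash: even-index sum = 356 mod 256 = 100; odd-index sum = 464 mod 256 = 208 → 64 d0.
Outer input = (K'⊕opad) ∥ inner = fb f6 18 a8 ∥ 64 d0.
Outer hash (tag): even-index sum = 375 mod 256 = 119; odd-index sum = 622 mod 256 = 110 → 77 6e.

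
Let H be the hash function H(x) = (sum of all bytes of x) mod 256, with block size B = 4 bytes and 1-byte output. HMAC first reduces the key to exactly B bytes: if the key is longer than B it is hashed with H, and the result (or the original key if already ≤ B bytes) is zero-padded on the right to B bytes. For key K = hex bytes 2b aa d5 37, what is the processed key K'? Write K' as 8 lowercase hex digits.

Key hex bytes 2b aa d5 37 is exactly B = 4 bytes: K' = 2b aa d5 37.

2baad537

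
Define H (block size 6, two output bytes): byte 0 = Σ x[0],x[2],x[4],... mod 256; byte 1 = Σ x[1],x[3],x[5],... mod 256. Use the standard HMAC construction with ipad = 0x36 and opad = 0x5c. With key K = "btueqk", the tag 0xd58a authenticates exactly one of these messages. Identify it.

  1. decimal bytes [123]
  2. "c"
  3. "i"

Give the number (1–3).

Key "btueqk" = 62 74 75 65 71 6b is exactly B = 6 bytes: K' = 62 74 75 65 71 6b.
K' ⊕ ipad = 54 42 43 53 47 5d; K' ⊕ opad = 3e 28 29 39 2d 37.
m1: inner = H(54 42 43 53 47 5d 7b) = 59 f2; tag = H(3e 28 29 39 2d 37 59 f2) = ed8a
m2: inner = H(54 42 43 53 47 5d 63) = 41 f2; tag = H(3e 28 29 39 2d 37 41 f2) = d58a ← matches
m3: inner = H(54 42 43 53 47 5d 69) = 47 f2; tag = H(3e 28 29 39 2d 37 47 f2) = db8a

2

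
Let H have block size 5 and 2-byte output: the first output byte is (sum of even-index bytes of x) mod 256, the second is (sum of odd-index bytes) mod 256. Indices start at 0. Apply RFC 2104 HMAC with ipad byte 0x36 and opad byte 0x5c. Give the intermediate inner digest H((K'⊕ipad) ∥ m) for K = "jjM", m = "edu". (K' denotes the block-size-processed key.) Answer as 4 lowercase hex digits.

716c

Key "jjM" = 6a 6a 4d is 3 bytes ≤ B = 5; zero-pad to 5 bytes: K' = 6a 6a 4d 00 00.
K' ⊕ ipad = 5c 5c 7b 36 36.
Inner input = 5c 5c 7b 36 36 ∥ 65 64 75.
Inner hash: even-index sum = 369 mod 256 = 113; odd-index sum = 364 mod 256 = 108 → 71 6c.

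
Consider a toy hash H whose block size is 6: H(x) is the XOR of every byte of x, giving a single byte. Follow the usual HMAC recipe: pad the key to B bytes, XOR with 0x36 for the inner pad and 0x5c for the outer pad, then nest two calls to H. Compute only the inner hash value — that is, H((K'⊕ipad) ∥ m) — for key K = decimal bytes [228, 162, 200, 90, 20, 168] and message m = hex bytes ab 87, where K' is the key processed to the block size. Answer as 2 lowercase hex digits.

44

Key decimal bytes [228, 162, 200, 90, 20, 168] = e4 a2 c8 5a 14 a8 is exactly B = 6 bytes: K' = e4 a2 c8 5a 14 a8.
K' ⊕ ipad = d2 94 fe 6c 22 9e.
Inner input = d2 94 fe 6c 22 9e ∥ ab 87.
Inner hash: XOR d2⊕94⊕fe⊕6c⊕22⊕9e⊕ab⊕87 = 44.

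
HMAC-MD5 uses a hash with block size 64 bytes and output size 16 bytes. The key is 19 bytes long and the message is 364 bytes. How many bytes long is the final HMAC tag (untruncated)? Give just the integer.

The tag is one MD5 digest: 16 bytes.

16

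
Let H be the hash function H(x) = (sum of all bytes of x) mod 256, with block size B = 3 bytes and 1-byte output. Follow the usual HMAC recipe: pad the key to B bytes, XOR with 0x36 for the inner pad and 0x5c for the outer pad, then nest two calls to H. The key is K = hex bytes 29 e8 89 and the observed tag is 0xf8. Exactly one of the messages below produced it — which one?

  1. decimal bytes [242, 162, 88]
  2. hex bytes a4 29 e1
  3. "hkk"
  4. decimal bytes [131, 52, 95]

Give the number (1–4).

3

Key hex bytes 29 e8 89 is exactly B = 3 bytes: K' = 29 e8 89.
K' ⊕ ipad = 1f de bf; K' ⊕ opad = 75 b4 d5.
m1: inner = H(1f de bf f2 a2 58) = a8; tag = H(75 b4 d5 a8) = a6
m2: inner = H(1f de bf a4 29 e1) = 6a; tag = H(75 b4 d5 6a) = 68
m3: inner = H(1f de bf 68 6b 6b) = fa; tag = H(75 b4 d5 fa) = f8 ← matches
m4: inner = H(1f de bf 83 34 5f) = d2; tag = H(75 b4 d5 d2) = d0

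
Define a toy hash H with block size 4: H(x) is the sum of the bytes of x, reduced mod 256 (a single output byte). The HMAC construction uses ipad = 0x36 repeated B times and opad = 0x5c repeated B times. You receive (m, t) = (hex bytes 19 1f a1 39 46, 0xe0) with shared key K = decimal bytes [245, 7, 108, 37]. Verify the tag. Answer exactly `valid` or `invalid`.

invalid

Key decimal bytes [245, 7, 108, 37] = f5 07 6c 25 is exactly B = 4 bytes: K' = f5 07 6c 25.
K' ⊕ ipad = c3 31 5a 13; K' ⊕ opad = a9 5b 30 79.
Inner hash: sum = 195+49+90+19+25+31+161+57+70 = 697; mod 256 = 185 → b9.
Outer hash (recomputed tag): sum = 169+91+48+121+185 = 614; mod 256 = 102 → 66.
Recomputed tag = 66; claimed = e0 → mismatch.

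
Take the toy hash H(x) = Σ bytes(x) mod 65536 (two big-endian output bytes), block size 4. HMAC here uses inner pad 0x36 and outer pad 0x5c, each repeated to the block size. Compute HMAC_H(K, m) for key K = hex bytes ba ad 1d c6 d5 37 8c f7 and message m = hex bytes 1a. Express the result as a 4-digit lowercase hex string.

Key hex bytes ba ad 1d c6 d5 37 8c f7 is 8 bytes > B = 4, so hash it first: H(key) = 04 d9, then zero-pad to 4 bytes: K' = 04 d9 00 00.
K' ⊕ ipad = 32 ef 36 36.  K' ⊕ opad = 58 85 5c 5c.
Inner input = (K'⊕ipad) ∥ m = 32 ef 36 36 ∥ 1a.
Inner hash: sum = 50+239+54+54+26 = 423 → 01 a7.
Outer input = (K'⊕opad) ∥ inner = 58 85 5c 5c ∥ 01 a7.
Outer hash (tag): sum = 88+133+92+92+1+167 = 573 → 02 3d.

023d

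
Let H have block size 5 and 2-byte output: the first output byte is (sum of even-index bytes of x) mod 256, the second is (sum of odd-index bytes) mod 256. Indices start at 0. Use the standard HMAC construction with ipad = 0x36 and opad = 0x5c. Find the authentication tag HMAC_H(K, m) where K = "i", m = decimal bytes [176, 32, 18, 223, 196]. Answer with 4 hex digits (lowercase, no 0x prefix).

Key "i" = 69 is 1 byte ≤ B = 5; zero-pad to 5 bytes: K' = 69 00 00 00 00.
K' ⊕ ipad = 5f 36 36 36 36.  K' ⊕ opad = 35 5c 5c 5c 5c.
Inner input = (K'⊕ipad) ∥ m = 5f 36 36 36 36 ∥ b0 20 12 df c4.
Inner hash: even-index sum = 458 mod 256 = 202; odd-index sum = 498 mod 256 = 242 → ca f2.
Outer input = (K'⊕opad) ∥ inner = 35 5c 5c 5c 5c ∥ ca f2.
Outer hash (tag): even-index sum = 479 mod 256 = 223; odd-index sum = 386 mod 256 = 130 → df 82.

df82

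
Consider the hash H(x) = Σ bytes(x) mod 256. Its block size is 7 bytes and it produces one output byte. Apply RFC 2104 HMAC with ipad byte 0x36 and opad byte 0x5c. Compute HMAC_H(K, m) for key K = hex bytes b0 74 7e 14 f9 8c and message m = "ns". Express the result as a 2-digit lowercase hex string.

Key hex bytes b0 74 7e 14 f9 8c is 6 bytes ≤ B = 7; zero-pad to 7 bytes: K' = b0 74 7e 14 f9 8c 00.
K' ⊕ ipad = 86 42 48 22 cf ba 36.  K' ⊕ opad = ec 28 22 48 a5 d0 5c.
Inner input = (K'⊕ipad) ∥ m = 86 42 48 22 cf ba 36 ∥ 6e 73.
Inner hash: sum = 134+66+72+34+207+186+54+110+115 = 978; mod 256 = 210 → d2.
Outer input = (K'⊕opad) ∥ inner = ec 28 22 48 a5 d0 5c ∥ d2.
Outer hash (tag): sum = 236+40+34+72+165+208+92+210 = 1057; mod 256 = 33 → 21.

21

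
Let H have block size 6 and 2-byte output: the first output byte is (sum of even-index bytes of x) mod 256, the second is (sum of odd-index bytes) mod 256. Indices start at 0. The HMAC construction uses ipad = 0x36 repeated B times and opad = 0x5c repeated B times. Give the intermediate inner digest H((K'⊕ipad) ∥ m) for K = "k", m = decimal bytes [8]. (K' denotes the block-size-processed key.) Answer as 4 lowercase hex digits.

d1a2

Key "k" = 6b is 1 byte ≤ B = 6; zero-pad to 6 bytes: K' = 6b 00 00 00 00 00.
K' ⊕ ipad = 5d 36 36 36 36 36.
Inner input = 5d 36 36 36 36 36 ∥ 08.
Inner hash: even-index sum = 209 mod 256 = 209; odd-index sum = 162 mod 256 = 162 → d1 a2.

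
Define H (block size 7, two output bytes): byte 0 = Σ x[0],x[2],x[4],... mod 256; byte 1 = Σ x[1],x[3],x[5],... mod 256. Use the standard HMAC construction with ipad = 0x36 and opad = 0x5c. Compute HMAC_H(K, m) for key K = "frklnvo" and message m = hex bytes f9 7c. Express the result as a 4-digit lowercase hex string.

Key "frklnvo" = 66 72 6b 6c 6e 76 6f is exactly B = 7 bytes: K' = 66 72 6b 6c 6e 76 6f.
K' ⊕ ipad = 50 44 5d 5a 58 40 59.  K' ⊕ opad = 3a 2e 37 30 32 2a 33.
Inner input = (K'⊕ipad) ∥ m = 50 44 5d 5a 58 40 59 ∥ f9 7c.
Inner hash: even-index sum = 474 mod 256 = 218; odd-index sum = 471 mod 256 = 215 → da d7.
Outer input = (K'⊕opad) ∥ inner = 3a 2e 37 30 32 2a 33 ∥ da d7.
Outer hash (tag): even-index sum = 429 mod 256 = 173; odd-index sum = 354 mod 256 = 98 → ad 62.

ad62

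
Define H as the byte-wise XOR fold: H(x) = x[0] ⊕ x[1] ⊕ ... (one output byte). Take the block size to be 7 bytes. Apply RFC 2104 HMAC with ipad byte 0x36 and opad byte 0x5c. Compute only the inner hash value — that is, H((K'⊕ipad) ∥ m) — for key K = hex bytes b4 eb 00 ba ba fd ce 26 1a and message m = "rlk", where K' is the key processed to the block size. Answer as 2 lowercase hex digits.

13

Key hex bytes b4 eb 00 ba ba fd ce 26 1a is 9 bytes > B = 7, so hash it first: H(key) = 50, then zero-pad to 7 bytes: K' = 50 00 00 00 00 00 00.
K' ⊕ ipad = 66 36 36 36 36 36 36.
Inner input = 66 36 36 36 36 36 36 ∥ 72 6c 6b.
Inner hash: XOR 66⊕36⊕36⊕36⊕36⊕36⊕36⊕72⊕6c⊕6b = 13.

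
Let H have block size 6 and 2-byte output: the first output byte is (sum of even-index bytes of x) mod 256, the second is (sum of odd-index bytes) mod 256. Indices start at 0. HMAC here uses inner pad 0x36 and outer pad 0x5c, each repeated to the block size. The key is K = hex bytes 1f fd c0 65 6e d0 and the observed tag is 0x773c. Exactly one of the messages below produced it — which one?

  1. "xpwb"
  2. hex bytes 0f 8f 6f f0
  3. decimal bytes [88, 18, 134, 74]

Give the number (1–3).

1

Key hex bytes 1f fd c0 65 6e d0 is exactly B = 6 bytes: K' = 1f fd c0 65 6e d0.
K' ⊕ ipad = 29 cb f6 53 58 e6; K' ⊕ opad = 43 a1 9c 39 32 8c.
m1: inner = H(29 cb f6 53 58 e6 78 70 77 62) = 66 d6; tag = H(43 a1 9c 39 32 8c 66 d6) = 773c ← matches
m2: inner = H(29 cb f6 53 58 e6 0f 8f 6f f0) = f5 83; tag = H(43 a1 9c 39 32 8c f5 83) = 06e9
m3: inner = H(29 cb f6 53 58 e6 58 12 86 4a) = 55 60; tag = H(43 a1 9c 39 32 8c 55 60) = 66c6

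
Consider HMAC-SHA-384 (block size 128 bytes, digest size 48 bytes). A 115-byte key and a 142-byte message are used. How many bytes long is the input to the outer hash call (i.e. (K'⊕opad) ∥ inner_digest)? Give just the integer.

176

Key is 115 ≤ 128 bytes, zero-padded: |K'| = 128.
Outer input = (K'⊕opad) ∥ H(inner) → 128 + 48 = 176 bytes.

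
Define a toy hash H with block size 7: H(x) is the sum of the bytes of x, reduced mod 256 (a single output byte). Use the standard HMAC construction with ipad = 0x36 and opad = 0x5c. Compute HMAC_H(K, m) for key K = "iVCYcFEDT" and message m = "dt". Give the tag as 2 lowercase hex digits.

Key "iVCYcFEDT" = 69 56 43 59 63 46 45 44 54 is 9 bytes > B = 7, so hash it first: H(key) = e1, then zero-pad to 7 bytes: K' = e1 00 00 00 00 00 00.
K' ⊕ ipad = d7 36 36 36 36 36 36.  K' ⊕ opad = bd 5c 5c 5c 5c 5c 5c.
Inner input = (K'⊕ipad) ∥ m = d7 36 36 36 36 36 36 ∥ 64 74.
Inner hash: sum = 215+54+54+54+54+54+54+100+116 = 755; mod 256 = 243 → f3.
Outer input = (K'⊕opad) ∥ inner = bd 5c 5c 5c 5c 5c 5c ∥ f3.
Outer hash (tag): sum = 189+92+92+92+92+92+92+243 = 984; mod 256 = 216 → d8.

d8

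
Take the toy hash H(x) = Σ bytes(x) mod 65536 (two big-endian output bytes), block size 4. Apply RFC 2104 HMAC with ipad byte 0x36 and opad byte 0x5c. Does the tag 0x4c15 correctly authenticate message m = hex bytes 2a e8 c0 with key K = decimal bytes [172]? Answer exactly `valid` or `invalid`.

invalid

Key decimal bytes [172] = ac is 1 byte ≤ B = 4; zero-pad to 4 bytes: K' = ac 00 00 00.
K' ⊕ ipad = 9a 36 36 36; K' ⊕ opad = f0 5c 5c 5c.
Inner hash: sum = 154+54+54+54+42+232+192 = 782 → 03 0e.
Outer hash (recomputed tag): sum = 240+92+92+92+3+14 = 533 → 02 15.
Recomputed tag = 0215; claimed = 4c15 → mismatch.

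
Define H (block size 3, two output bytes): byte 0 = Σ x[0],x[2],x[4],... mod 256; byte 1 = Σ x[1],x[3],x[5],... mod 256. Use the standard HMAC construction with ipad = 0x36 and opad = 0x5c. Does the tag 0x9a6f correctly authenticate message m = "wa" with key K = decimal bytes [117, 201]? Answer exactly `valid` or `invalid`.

Key decimal bytes [117, 201] = 75 c9 is 2 bytes ≤ B = 3; zero-pad to 3 bytes: K' = 75 c9 00.
K' ⊕ ipad = 43 ff 36; K' ⊕ opad = 29 95 5c.
Inner hash: even-index sum = 218 mod 256 = 218; odd-index sum = 374 mod 256 = 118 → da 76.
Outer hash (recomputed tag): even-index sum = 251 mod 256 = 251; odd-index sum = 367 mod 256 = 111 → fb 6f.
Recomputed tag = fb6f; claimed = 9a6f → mismatch.

invalid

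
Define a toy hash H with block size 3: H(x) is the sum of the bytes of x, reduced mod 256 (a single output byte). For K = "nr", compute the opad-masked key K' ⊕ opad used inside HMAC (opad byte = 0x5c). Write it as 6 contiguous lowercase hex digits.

Key "nr" = 6e 72 is 2 bytes ≤ B = 3; zero-pad to 3 bytes: K' = 6e 72 00.
XOR each byte with 0x5c: 6e⊕5c=32, 72⊕5c=2e, 00⊕5c=5c.

322e5c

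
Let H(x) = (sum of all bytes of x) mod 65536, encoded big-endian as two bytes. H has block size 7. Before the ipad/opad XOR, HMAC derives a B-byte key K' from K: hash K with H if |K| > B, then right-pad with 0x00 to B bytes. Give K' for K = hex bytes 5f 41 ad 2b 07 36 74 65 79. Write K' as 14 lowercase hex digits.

|K| = 9 > B = 7, so first hash the key.
H(K): sum = 95+65+173+43+7+54+116+101+121 = 775 → 03 07.
Zero-pad H(K) = 03 07 to 7 bytes: K' = 03 07 00 00 00 00 00.

03070000000000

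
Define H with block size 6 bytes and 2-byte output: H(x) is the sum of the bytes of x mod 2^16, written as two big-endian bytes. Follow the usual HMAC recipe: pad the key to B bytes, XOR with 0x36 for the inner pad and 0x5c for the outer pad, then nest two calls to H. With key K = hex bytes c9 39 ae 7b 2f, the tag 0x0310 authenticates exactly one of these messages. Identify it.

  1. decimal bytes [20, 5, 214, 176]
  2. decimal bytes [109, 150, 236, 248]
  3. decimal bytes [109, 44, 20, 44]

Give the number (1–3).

2

Key hex bytes c9 39 ae 7b 2f is 5 bytes ≤ B = 6; zero-pad to 6 bytes: K' = c9 39 ae 7b 2f 00.
K' ⊕ ipad = ff 0f 98 4d 19 36; K' ⊕ opad = 95 65 f2 27 73 5c.
m1: inner = H(ff 0f 98 4d 19 36 14 05 d6 b0) = 03 e1; tag = H(95 65 f2 27 73 5c 03 e1) = 03c6
m2: inner = H(ff 0f 98 4d 19 36 6d 96 ec f8) = 05 29; tag = H(95 65 f2 27 73 5c 05 29) = 0310 ← matches
m3: inner = H(ff 0f 98 4d 19 36 6d 2c 14 2c) = 03 1b; tag = H(95 65 f2 27 73 5c 03 1b) = 0300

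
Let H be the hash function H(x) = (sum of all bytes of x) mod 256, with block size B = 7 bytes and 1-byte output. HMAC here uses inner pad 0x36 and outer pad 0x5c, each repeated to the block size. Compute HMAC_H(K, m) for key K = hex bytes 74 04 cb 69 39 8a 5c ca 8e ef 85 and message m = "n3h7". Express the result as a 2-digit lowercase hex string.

18

Key hex bytes 74 04 cb 69 39 8a 5c ca 8e ef 85 is 11 bytes > B = 7, so hash it first: H(key) = 97, then zero-pad to 7 bytes: K' = 97 00 00 00 00 00 00.
K' ⊕ ipad = a1 36 36 36 36 36 36.  K' ⊕ opad = cb 5c 5c 5c 5c 5c 5c.
Inner input = (K'⊕ipad) ∥ m = a1 36 36 36 36 36 36 ∥ 6e 33 68 37.
Inner hash: sum = 161+54+54+54+54+54+54+110+51+104+55 = 805; mod 256 = 37 → 25.
Outer input = (K'⊕opad) ∥ inner = cb 5c 5c 5c 5c 5c 5c ∥ 25.
Outer hash (tag): sum = 203+92+92+92+92+92+92+37 = 792; mod 256 = 24 → 18.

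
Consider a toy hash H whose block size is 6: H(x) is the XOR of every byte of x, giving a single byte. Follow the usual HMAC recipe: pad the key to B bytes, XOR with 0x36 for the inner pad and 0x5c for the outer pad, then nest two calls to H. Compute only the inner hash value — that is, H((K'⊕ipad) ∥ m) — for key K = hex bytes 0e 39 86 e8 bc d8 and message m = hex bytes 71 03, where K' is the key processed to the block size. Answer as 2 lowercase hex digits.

Key hex bytes 0e 39 86 e8 bc d8 is exactly B = 6 bytes: K' = 0e 39 86 e8 bc d8.
K' ⊕ ipad = 38 0f b0 de 8a ee.
Inner input = 38 0f b0 de 8a ee ∥ 71 03.
Inner hash: XOR 38⊕0f⊕b0⊕de⊕8a⊕ee⊕71⊕03 = 4f.

4f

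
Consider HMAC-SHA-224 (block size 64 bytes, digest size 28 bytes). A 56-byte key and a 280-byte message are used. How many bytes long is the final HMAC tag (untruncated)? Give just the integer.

The tag is one SHA-224 digest: 28 bytes.

28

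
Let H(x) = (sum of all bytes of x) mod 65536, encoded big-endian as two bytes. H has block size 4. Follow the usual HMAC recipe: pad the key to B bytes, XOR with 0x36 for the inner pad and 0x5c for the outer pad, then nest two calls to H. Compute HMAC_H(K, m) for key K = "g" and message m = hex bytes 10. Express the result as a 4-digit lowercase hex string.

Key "g" = 67 is 1 byte ≤ B = 4; zero-pad to 4 bytes: K' = 67 00 00 00.
K' ⊕ ipad = 51 36 36 36.  K' ⊕ opad = 3b 5c 5c 5c.
Inner input = (K'⊕ipad) ∥ m = 51 36 36 36 ∥ 10.
Inner hash: sum = 81+54+54+54+16 = 259 → 01 03.
Outer input = (K'⊕opad) ∥ inner = 3b 5c 5c 5c ∥ 01 03.
Outer hash (tag): sum = 59+92+92+92+1+3 = 339 → 01 53.

0153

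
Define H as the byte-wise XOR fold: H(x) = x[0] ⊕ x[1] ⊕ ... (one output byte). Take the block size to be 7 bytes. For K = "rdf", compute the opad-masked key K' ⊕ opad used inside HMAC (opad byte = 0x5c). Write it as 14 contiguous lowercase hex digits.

Key "rdf" = 72 64 66 is 3 bytes ≤ B = 7; zero-pad to 7 bytes: K' = 72 64 66 00 00 00 00.
XOR each byte with 0x5c: 72⊕5c=2e, 64⊕5c=38, 66⊕5c=3a, 00⊕5c=5c, 00⊕5c=5c, 00⊕5c=5c, 00⊕5c=5c.

2e383a5c5c5c5c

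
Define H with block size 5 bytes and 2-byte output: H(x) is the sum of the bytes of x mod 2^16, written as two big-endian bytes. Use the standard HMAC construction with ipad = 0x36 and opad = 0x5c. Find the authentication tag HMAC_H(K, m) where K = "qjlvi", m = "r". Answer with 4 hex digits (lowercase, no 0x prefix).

0102

Key "qjlvi" = 71 6a 6c 76 69 is exactly B = 5 bytes: K' = 71 6a 6c 76 69.
K' ⊕ ipad = 47 5c 5a 40 5f.  K' ⊕ opad = 2d 36 30 2a 35.
Inner input = (K'⊕ipad) ∥ m = 47 5c 5a 40 5f ∥ 72.
Inner hash: sum = 71+92+90+64+95+114 = 526 → 02 0e.
Outer input = (K'⊕opad) ∥ inner = 2d 36 30 2a 35 ∥ 02 0e.
Outer hash (tag): sum = 45+54+48+42+53+2+14 = 258 → 01 02.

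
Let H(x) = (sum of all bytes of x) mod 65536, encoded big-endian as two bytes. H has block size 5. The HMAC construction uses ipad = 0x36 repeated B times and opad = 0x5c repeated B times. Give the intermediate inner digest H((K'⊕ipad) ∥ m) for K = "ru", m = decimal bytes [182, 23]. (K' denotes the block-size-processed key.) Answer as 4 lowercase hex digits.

Key "ru" = 72 75 is 2 bytes ≤ B = 5; zero-pad to 5 bytes: K' = 72 75 00 00 00.
K' ⊕ ipad = 44 43 36 36 36.
Inner input = 44 43 36 36 36 ∥ b6 17.
Inner hash: sum = 68+67+54+54+54+182+23 = 502 → 01 f6.

01f6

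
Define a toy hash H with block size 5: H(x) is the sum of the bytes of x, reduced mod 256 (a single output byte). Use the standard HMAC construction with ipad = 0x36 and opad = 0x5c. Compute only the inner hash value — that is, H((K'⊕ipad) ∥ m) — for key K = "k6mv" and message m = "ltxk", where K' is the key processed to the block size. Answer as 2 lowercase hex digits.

Key "k6mv" = 6b 36 6d 76 is 4 bytes ≤ B = 5; zero-pad to 5 bytes: K' = 6b 36 6d 76 00.
K' ⊕ ipad = 5d 00 5b 40 36.
Inner input = 5d 00 5b 40 36 ∥ 6c 74 78 6b.
Inner hash: sum = 93+0+91+64+54+108+116+120+107 = 753; mod 256 = 241 → f1.

f1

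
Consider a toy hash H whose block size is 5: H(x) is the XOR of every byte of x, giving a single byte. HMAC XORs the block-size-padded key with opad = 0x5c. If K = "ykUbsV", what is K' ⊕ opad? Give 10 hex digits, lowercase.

5c5c5c5c5c

Key "ykUbsV" = 79 6b 55 62 73 56 is 6 bytes > B = 5, so hash it first: H(key) = 00, then zero-pad to 5 bytes: K' = 00 00 00 00 00.
XOR each byte with 0x5c: 00⊕5c=5c, 00⊕5c=5c, 00⊕5c=5c, 00⊕5c=5c, 00⊕5c=5c.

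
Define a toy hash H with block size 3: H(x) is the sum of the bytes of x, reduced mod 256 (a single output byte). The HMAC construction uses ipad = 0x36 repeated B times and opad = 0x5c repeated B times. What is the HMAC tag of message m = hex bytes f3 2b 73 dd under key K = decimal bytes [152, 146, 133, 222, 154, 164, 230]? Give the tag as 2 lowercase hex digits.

Key decimal bytes [152, 146, 133, 222, 154, 164, 230] = 98 92 85 de 9a a4 e6 is 7 bytes > B = 3, so hash it first: H(key) = b1, then zero-pad to 3 bytes: K' = b1 00 00.
K' ⊕ ipad = 87 36 36.  K' ⊕ opad = ed 5c 5c.
Inner input = (K'⊕ipad) ∥ m = 87 36 36 ∥ f3 2b 73 dd.
Inner hash: sum = 135+54+54+243+43+115+221 = 865; mod 256 = 97 → 61.
Outer input = (K'⊕opad) ∥ inner = ed 5c 5c ∥ 61.
Outer hash (tag): sum = 237+92+92+97 = 518; mod 256 = 6 → 06.

06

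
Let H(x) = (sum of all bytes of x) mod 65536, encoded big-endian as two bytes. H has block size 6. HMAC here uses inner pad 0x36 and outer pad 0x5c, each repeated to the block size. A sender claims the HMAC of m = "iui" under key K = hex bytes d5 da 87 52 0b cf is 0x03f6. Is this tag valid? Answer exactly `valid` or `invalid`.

Key hex bytes d5 da 87 52 0b cf is exactly B = 6 bytes: K' = d5 da 87 52 0b cf.
K' ⊕ ipad = e3 ec b1 64 3d f9; K' ⊕ opad = 89 86 db 0e 57 93.
Inner hash: sum = 227+236+177+100+61+249+105+117+105 = 1377 → 05 61.
Outer hash (recomputed tag): sum = 137+134+219+14+87+147+5+97 = 840 → 03 48.
Recomputed tag = 0348; claimed = 03f6 → mismatch.

invalid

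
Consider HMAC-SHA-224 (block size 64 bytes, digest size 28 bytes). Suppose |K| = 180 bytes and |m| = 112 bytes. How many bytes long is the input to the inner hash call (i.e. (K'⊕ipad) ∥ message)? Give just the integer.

176

Key is 180 > 64 bytes, so it is hashed to 28 bytes then zero-padded to 64: |K'| = 64.
Inner input = (K'⊕ipad) ∥ m → 64 + 112 = 176 bytes.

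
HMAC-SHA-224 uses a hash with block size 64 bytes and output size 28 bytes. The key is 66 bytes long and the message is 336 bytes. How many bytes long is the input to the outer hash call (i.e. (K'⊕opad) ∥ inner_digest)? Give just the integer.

Key is 66 > 64 bytes, so it is hashed to 28 bytes then zero-padded to 64: |K'| = 64.
Outer input = (K'⊕opad) ∥ H(inner) → 64 + 28 = 92 bytes.

92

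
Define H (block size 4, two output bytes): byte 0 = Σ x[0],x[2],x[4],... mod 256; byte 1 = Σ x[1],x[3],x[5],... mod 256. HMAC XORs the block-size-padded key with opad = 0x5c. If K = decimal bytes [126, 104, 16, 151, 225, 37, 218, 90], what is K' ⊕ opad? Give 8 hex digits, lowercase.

Key decimal bytes [126, 104, 16, 151, 225, 37, 218, 90] = 7e 68 10 97 e1 25 da 5a is 8 bytes > B = 4, so hash it first: H(key) = 49 7e, then zero-pad to 4 bytes: K' = 49 7e 00 00.
XOR each byte with 0x5c: 49⊕5c=15, 7e⊕5c=22, 00⊕5c=5c, 00⊕5c=5c.

15225c5c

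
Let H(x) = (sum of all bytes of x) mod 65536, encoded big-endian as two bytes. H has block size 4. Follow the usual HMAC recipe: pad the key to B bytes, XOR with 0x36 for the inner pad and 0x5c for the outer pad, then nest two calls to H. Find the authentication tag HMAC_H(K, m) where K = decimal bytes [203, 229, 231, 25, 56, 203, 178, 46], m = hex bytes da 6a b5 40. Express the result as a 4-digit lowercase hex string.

Key decimal bytes [203, 229, 231, 25, 56, 203, 178, 46] = cb e5 e7 19 38 cb b2 2e is 8 bytes > B = 4, so hash it first: H(key) = 04 93, then zero-pad to 4 bytes: K' = 04 93 00 00.
K' ⊕ ipad = 32 a5 36 36.  K' ⊕ opad = 58 cf 5c 5c.
Inner input = (K'⊕ipad) ∥ m = 32 a5 36 36 ∥ da 6a b5 40.
Inner hash: sum = 50+165+54+54+218+106+181+64 = 892 → 03 7c.
Outer input = (K'⊕opad) ∥ inner = 58 cf 5c 5c ∥ 03 7c.
Outer hash (tag): sum = 88+207+92+92+3+124 = 606 → 02 5e.

025e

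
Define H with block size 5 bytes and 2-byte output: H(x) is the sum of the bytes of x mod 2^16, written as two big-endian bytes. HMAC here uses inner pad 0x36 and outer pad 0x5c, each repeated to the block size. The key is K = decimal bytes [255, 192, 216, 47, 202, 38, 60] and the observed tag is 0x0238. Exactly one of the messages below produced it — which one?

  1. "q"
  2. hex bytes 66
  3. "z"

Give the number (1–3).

Key decimal bytes [255, 192, 216, 47, 202, 38, 60] = ff c0 d8 2f ca 26 3c is 7 bytes > B = 5, so hash it first: H(key) = 03 f2, then zero-pad to 5 bytes: K' = 03 f2 00 00 00.
K' ⊕ ipad = 35 c4 36 36 36; K' ⊕ opad = 5f ae 5c 5c 5c.
m1: inner = H(35 c4 36 36 36 71) = 02 0c; tag = H(5f ae 5c 5c 5c 02 0c) = 022f
m2: inner = H(35 c4 36 36 36 66) = 02 01; tag = H(5f ae 5c 5c 5c 02 01) = 0224
m3: inner = H(35 c4 36 36 36 7a) = 02 15; tag = H(5f ae 5c 5c 5c 02 15) = 0238 ← matches

3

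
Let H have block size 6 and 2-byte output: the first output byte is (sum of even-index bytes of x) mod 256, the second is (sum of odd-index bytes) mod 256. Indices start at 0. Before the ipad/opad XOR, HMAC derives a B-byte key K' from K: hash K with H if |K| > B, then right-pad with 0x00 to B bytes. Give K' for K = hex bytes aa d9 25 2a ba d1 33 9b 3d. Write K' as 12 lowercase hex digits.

|K| = 9 > B = 6, so first hash the key.
H(K): even-index sum = 505 mod 256 = 249; odd-index sum = 623 mod 256 = 111 → f9 6f.
Zero-pad H(K) = f9 6f to 6 bytes: K' = f9 6f 00 00 00 00.

f96f00000000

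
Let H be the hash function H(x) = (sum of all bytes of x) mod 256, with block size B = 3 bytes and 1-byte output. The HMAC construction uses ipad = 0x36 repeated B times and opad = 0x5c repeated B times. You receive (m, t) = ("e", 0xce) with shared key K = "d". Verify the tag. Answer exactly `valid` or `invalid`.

invalid

Key "d" = 64 is 1 byte ≤ B = 3; zero-pad to 3 bytes: K' = 64 00 00.
K' ⊕ ipad = 52 36 36; K' ⊕ opad = 38 5c 5c.
Inner hash: sum = 82+54+54+101 = 291; mod 256 = 35 → 23.
Outer hash (recomputed tag): sum = 56+92+92+35 = 275; mod 256 = 19 → 13.
Recomputed tag = 13; claimed = ce → mismatch.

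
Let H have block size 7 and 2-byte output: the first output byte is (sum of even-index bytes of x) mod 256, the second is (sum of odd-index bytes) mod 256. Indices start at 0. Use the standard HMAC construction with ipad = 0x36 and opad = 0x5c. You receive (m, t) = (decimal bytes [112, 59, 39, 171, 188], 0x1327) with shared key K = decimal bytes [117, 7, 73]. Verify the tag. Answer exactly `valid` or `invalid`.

invalid

Key decimal bytes [117, 7, 73] = 75 07 49 is 3 bytes ≤ B = 7; zero-pad to 7 bytes: K' = 75 07 49 00 00 00 00.
K' ⊕ ipad = 43 31 7f 36 36 36 36; K' ⊕ opad = 29 5b 15 5c 5c 5c 5c.
Inner hash: even-index sum = 532 mod 256 = 20; odd-index sum = 496 mod 256 = 240 → 14 f0.
Outer hash (recomputed tag): even-index sum = 486 mod 256 = 230; odd-index sum = 295 mod 256 = 39 → e6 27.
Recomputed tag = e627; claimed = 1327 → mismatch.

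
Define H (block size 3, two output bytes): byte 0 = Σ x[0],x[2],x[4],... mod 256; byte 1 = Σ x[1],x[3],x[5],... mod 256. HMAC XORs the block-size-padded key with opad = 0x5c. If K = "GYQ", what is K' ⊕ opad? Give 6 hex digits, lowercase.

Key "GYQ" = 47 59 51 is exactly B = 3 bytes: K' = 47 59 51.
XOR each byte with 0x5c: 47⊕5c=1b, 59⊕5c=05, 51⊕5c=0d.

1b050d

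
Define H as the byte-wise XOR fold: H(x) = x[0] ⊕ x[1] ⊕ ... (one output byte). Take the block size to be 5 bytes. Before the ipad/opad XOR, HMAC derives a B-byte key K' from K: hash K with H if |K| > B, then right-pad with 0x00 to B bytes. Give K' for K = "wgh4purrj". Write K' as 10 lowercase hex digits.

|K| = 9 > B = 5, so first hash the key.
H(K): XOR 77⊕67⊕68⊕34⊕70⊕75⊕72⊕72⊕6a = 23.
Zero-pad H(K) = 23 to 5 bytes: K' = 23 00 00 00 00.

2300000000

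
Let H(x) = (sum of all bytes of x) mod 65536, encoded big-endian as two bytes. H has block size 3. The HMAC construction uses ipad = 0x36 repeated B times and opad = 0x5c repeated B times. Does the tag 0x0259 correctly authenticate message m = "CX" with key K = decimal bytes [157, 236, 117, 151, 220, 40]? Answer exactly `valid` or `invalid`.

Key decimal bytes [157, 236, 117, 151, 220, 40] = 9d ec 75 97 dc 28 is 6 bytes > B = 3, so hash it first: H(key) = 03 99, then zero-pad to 3 bytes: K' = 03 99 00.
K' ⊕ ipad = 35 af 36; K' ⊕ opad = 5f c5 5c.
Inner hash: sum = 53+175+54+67+88 = 437 → 01 b5.
Outer hash (recomputed tag): sum = 95+197+92+1+181 = 566 → 02 36.
Recomputed tag = 0236; claimed = 0259 → mismatch.

invalid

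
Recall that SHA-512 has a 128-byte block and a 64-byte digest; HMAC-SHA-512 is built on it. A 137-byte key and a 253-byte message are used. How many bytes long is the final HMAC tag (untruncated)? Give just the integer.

64

The tag is one SHA-512 digest: 64 bytes.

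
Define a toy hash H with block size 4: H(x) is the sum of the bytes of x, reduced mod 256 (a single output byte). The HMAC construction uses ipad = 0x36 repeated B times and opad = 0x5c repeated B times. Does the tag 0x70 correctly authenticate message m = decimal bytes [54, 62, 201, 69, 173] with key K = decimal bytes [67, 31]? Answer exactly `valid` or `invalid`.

Key decimal bytes [67, 31] = 43 1f is 2 bytes ≤ B = 4; zero-pad to 4 bytes: K' = 43 1f 00 00.
K' ⊕ ipad = 75 29 36 36; K' ⊕ opad = 1f 43 5c 5c.
Inner hash: sum = 117+41+54+54+54+62+201+69+173 = 825; mod 256 = 57 → 39.
Outer hash (recomputed tag): sum = 31+67+92+92+57 = 339; mod 256 = 83 → 53.
Recomputed tag = 53; claimed = 70 → mismatch.

invalid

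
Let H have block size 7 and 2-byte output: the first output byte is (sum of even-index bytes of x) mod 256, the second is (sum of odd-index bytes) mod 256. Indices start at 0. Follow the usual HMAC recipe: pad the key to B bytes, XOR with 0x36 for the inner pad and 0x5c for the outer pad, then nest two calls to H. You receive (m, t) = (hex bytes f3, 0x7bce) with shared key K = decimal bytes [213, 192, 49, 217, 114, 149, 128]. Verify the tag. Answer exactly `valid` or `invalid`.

valid

Key decimal bytes [213, 192, 49, 217, 114, 149, 128] = d5 c0 31 d9 72 95 80 is exactly B = 7 bytes: K' = d5 c0 31 d9 72 95 80.
K' ⊕ ipad = e3 f6 07 ef 44 a3 b6; K' ⊕ opad = 89 9c 6d 85 2e c9 dc.
Inner hash: even-index sum = 484 mod 256 = 228; odd-index sum = 891 mod 256 = 123 → e4 7b.
Outer hash (recomputed tag): even-index sum = 635 mod 256 = 123; odd-index sum = 718 mod 256 = 206 → 7b ce.
Recomputed tag = 7bce; claimed = 7bce → match.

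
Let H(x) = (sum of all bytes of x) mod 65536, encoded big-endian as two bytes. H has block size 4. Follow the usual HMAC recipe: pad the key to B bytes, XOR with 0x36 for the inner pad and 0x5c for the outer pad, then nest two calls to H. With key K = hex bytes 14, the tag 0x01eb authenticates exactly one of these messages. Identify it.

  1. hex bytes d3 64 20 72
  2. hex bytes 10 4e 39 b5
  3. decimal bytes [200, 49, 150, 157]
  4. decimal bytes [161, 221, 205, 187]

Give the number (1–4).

1

Key hex bytes 14 is 1 byte ≤ B = 4; zero-pad to 4 bytes: K' = 14 00 00 00.
K' ⊕ ipad = 22 36 36 36; K' ⊕ opad = 48 5c 5c 5c.
m1: inner = H(22 36 36 36 d3 64 20 72) = 02 8d; tag = H(48 5c 5c 5c 02 8d) = 01eb ← matches
m2: inner = H(22 36 36 36 10 4e 39 b5) = 02 10; tag = H(48 5c 5c 5c 02 10) = 016e
m3: inner = H(22 36 36 36 c8 31 96 9d) = 02 f0; tag = H(48 5c 5c 5c 02 f0) = 024e
m4: inner = H(22 36 36 36 a1 dd cd bb) = 03 ca; tag = H(48 5c 5c 5c 03 ca) = 0229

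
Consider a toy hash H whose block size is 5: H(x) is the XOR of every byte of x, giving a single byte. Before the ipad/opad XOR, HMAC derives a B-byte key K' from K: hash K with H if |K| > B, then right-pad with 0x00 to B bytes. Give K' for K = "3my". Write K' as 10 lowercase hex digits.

336d790000

Key "3my" = 33 6d 79 is 3 bytes ≤ B = 5; zero-pad to 5 bytes: K' = 33 6d 79 00 00.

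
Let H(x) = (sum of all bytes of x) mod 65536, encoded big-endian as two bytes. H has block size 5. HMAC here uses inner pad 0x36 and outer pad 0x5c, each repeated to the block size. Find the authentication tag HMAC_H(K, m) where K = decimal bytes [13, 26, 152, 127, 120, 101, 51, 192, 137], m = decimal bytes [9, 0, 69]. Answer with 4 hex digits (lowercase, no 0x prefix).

0305

Key decimal bytes [13, 26, 152, 127, 120, 101, 51, 192, 137] = 0d 1a 98 7f 78 65 33 c0 89 is 9 bytes > B = 5, so hash it first: H(key) = 03 97, then zero-pad to 5 bytes: K' = 03 97 00 00 00.
K' ⊕ ipad = 35 a1 36 36 36.  K' ⊕ opad = 5f cb 5c 5c 5c.
Inner input = (K'⊕ipad) ∥ m = 35 a1 36 36 36 ∥ 09 00 45.
Inner hash: sum = 53+161+54+54+54+9+0+69 = 454 → 01 c6.
Outer input = (K'⊕opad) ∥ inner = 5f cb 5c 5c 5c ∥ 01 c6.
Outer hash (tag): sum = 95+203+92+92+92+1+198 = 773 → 03 05.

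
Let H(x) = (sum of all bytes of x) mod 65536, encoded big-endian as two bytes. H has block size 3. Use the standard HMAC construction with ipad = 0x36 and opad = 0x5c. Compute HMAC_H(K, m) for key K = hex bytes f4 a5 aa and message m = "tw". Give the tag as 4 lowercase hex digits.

Key hex bytes f4 a5 aa is exactly B = 3 bytes: K' = f4 a5 aa.
K' ⊕ ipad = c2 93 9c.  K' ⊕ opad = a8 f9 f6.
Inner input = (K'⊕ipad) ∥ m = c2 93 9c ∥ 74 77.
Inner hash: sum = 194+147+156+116+119 = 732 → 02 dc.
Outer input = (K'⊕opad) ∥ inner = a8 f9 f6 ∥ 02 dc.
Outer hash (tag): sum = 168+249+246+2+220 = 885 → 03 75.

0375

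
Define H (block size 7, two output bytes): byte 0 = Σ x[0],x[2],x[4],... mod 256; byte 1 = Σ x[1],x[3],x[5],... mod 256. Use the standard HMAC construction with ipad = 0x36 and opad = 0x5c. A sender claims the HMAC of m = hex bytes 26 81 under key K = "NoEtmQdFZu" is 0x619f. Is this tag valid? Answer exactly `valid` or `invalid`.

Key "NoEtmQdFZu" = 4e 6f 45 74 6d 51 64 46 5a 75 is 10 bytes > B = 7, so hash it first: H(key) = be ef, then zero-pad to 7 bytes: K' = be ef 00 00 00 00 00.
K' ⊕ ipad = 88 d9 36 36 36 36 36; K' ⊕ opad = e2 b3 5c 5c 5c 5c 5c.
Inner hash: even-index sum = 427 mod 256 = 171; odd-index sum = 363 mod 256 = 107 → ab 6b.
Outer hash (recomputed tag): even-index sum = 609 mod 256 = 97; odd-index sum = 534 mod 256 = 22 → 61 16.
Recomputed tag = 6116; claimed = 619f → mismatch.

invalid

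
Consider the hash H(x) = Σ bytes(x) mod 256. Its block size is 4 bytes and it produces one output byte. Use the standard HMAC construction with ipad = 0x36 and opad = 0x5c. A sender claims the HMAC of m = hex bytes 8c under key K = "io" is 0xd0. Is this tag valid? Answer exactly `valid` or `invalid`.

Key "io" = 69 6f is 2 bytes ≤ B = 4; zero-pad to 4 bytes: K' = 69 6f 00 00.
K' ⊕ ipad = 5f 59 36 36; K' ⊕ opad = 35 33 5c 5c.
Inner hash: sum = 95+89+54+54+140 = 432; mod 256 = 176 → b0.
Outer hash (recomputed tag): sum = 53+51+92+92+176 = 464; mod 256 = 208 → d0.
Recomputed tag = d0; claimed = d0 → match.

valid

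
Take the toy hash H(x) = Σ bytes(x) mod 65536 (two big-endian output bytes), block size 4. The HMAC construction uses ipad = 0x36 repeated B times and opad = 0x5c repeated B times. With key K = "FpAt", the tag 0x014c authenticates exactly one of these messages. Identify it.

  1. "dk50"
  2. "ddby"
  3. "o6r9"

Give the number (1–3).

3

Key "FpAt" = 46 70 41 74 is exactly B = 4 bytes: K' = 46 70 41 74.
K' ⊕ ipad = 70 46 77 42; K' ⊕ opad = 1a 2c 1d 28.
m1: inner = H(70 46 77 42 64 6b 35 30) = 02 a3; tag = H(1a 2c 1d 28 02 a3) = 0130
m2: inner = H(70 46 77 42 64 64 62 79) = 03 12; tag = H(1a 2c 1d 28 03 12) = 00a0
m3: inner = H(70 46 77 42 6f 36 72 39) = 02 bf; tag = H(1a 2c 1d 28 02 bf) = 014c ← matches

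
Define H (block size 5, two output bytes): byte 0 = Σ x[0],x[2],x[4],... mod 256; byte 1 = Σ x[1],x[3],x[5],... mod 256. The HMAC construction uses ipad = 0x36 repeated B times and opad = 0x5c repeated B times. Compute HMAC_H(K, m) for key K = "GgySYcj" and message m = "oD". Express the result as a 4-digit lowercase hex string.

6702

Key "GgySYcj" = 47 67 79 53 59 63 6a is 7 bytes > B = 5, so hash it first: H(key) = 83 1d, then zero-pad to 5 bytes: K' = 83 1d 00 00 00.
K' ⊕ ipad = b5 2b 36 36 36.  K' ⊕ opad = df 41 5c 5c 5c.
Inner input = (K'⊕ipad) ∥ m = b5 2b 36 36 36 ∥ 6f 44.
Inner hash: even-index sum = 357 mod 256 = 101; odd-index sum = 208 mod 256 = 208 → 65 d0.
Outer input = (K'⊕opad) ∥ inner = df 41 5c 5c 5c ∥ 65 d0.
Outer hash (tag): even-index sum = 615 mod 256 = 103; odd-index sum = 258 mod 256 = 2 → 67 02.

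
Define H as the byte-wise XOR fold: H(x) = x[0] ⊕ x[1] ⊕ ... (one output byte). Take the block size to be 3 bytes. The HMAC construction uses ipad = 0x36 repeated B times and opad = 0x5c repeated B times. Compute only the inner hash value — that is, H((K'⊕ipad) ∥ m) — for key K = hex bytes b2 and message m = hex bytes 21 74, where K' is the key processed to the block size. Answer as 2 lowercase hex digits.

d1

Key hex bytes b2 is 1 byte ≤ B = 3; zero-pad to 3 bytes: K' = b2 00 00.
K' ⊕ ipad = 84 36 36.
Inner input = 84 36 36 ∥ 21 74.
Inner hash: XOR 84⊕36⊕36⊕21⊕74 = d1.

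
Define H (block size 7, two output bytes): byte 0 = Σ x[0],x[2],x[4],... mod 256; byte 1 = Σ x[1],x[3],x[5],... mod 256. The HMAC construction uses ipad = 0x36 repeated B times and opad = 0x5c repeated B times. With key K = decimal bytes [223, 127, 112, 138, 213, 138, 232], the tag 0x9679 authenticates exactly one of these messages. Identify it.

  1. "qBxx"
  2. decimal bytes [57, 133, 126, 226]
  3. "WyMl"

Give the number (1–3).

1

Key decimal bytes [223, 127, 112, 138, 213, 138, 232] = df 7f 70 8a d5 8a e8 is exactly B = 7 bytes: K' = df 7f 70 8a d5 8a e8.
K' ⊕ ipad = e9 49 46 bc e3 bc de; K' ⊕ opad = 83 23 2c d6 89 d6 b4.
m1: inner = H(e9 49 46 bc e3 bc de 71 42 78 78) = aa aa; tag = H(83 23 2c d6 89 d6 b4 aa aa) = 9679 ← matches
m2: inner = H(e9 49 46 bc e3 bc de 39 85 7e e2) = 57 78; tag = H(83 23 2c d6 89 d6 b4 57 78) = 6426
m3: inner = H(e9 49 46 bc e3 bc de 57 79 4d 6c) = d5 65; tag = H(83 23 2c d6 89 d6 b4 d5 65) = 51a4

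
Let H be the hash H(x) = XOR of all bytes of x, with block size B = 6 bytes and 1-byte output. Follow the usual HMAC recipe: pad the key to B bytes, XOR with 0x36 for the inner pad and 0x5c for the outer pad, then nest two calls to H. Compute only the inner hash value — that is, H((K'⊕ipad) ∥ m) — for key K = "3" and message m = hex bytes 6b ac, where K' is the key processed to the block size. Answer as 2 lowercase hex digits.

f4

Key "3" = 33 is 1 byte ≤ B = 6; zero-pad to 6 bytes: K' = 33 00 00 00 00 00.
K' ⊕ ipad = 05 36 36 36 36 36.
Inner input = 05 36 36 36 36 36 ∥ 6b ac.
Inner hash: XOR 05⊕36⊕36⊕36⊕36⊕36⊕6b⊕ac = f4.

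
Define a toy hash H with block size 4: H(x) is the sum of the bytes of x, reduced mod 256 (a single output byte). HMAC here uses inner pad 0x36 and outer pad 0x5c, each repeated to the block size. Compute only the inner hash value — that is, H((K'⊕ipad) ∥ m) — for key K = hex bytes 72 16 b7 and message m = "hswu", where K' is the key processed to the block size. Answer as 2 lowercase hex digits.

e2

Key hex bytes 72 16 b7 is 3 bytes ≤ B = 4; zero-pad to 4 bytes: K' = 72 16 b7 00.
K' ⊕ ipad = 44 20 81 36.
Inner input = 44 20 81 36 ∥ 68 73 77 75.
Inner hash: sum = 68+32+129+54+104+115+119+117 = 738; mod 256 = 226 → e2.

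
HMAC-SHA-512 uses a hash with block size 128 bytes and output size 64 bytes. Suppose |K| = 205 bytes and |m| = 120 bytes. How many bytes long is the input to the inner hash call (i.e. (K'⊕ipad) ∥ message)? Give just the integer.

248

Key is 205 > 128 bytes, so it is hashed to 64 bytes then zero-padded to 128: |K'| = 128.
Inner input = (K'⊕ipad) ∥ m → 128 + 120 = 248 bytes.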